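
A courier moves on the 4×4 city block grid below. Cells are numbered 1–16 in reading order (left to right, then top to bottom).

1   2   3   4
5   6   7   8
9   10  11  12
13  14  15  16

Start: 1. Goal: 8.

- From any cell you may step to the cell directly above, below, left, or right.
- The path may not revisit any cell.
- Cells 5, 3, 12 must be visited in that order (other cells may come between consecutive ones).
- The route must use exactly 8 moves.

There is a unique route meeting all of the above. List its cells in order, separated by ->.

1 -> 5 -> 6 -> 2 -> 3 -> 7 -> 11 -> 12 -> 8

The waypoints must appear in the order 5, 3, 12, with no cell reused.
Route from 1: down 1 to 5, right 1 to 6, up 1 to 2, right 1 to 3, down 2 to 11, right 1 to 12, up 1 to 8 — 8 moves in all.
Check: order respected (5 at step 1, 3 at step 4, 12 at step 7); 8 moves as required.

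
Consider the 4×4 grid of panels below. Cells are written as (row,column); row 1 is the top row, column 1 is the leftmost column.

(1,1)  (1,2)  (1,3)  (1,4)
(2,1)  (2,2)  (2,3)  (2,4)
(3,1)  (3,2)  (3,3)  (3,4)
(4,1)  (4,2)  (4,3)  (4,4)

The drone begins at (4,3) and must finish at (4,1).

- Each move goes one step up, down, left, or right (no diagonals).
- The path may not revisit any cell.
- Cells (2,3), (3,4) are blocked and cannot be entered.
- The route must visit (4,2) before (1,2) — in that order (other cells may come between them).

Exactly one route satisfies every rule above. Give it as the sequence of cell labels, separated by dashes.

The waypoints must appear in the order (4,2), (1,2), with no cell reused.
Route from (4,3): left to (4,2), 3× up (reaching (1,2)), left to (1,1), 3× down (reaching (4,1)) — 8 moves in all.
Check: order respected ((4,2) at step 1, (1,2) at step 4).

(4,3) - (4,2) - (3,2) - (2,2) - (1,2) - (1,1) - (2,1) - (3,1) - (4,1)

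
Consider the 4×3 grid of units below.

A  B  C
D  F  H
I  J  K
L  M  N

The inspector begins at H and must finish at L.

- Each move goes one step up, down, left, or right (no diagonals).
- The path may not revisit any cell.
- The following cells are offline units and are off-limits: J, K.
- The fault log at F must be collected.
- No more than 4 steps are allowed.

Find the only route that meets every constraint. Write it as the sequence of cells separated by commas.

H, F, D, I, L

Any route must reach F and still end at L within 4 moves, so the order of the required stops is forced.
Route from H: left 2 to D, down 2 to L — 4 moves in all.
Check: all required cells visited; 4 ≤ 4 moves.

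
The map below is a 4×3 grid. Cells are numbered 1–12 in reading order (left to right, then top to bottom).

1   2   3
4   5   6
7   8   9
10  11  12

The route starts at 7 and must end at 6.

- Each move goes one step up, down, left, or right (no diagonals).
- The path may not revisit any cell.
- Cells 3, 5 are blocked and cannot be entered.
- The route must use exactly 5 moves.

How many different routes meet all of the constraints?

Need simple routes of exactly 5 moves from 7 to 6 (Manhattan distance 3, so 1 moves are spent on a detour and 1 undoing it).
Enumerating: 7 10 11 8 9 6 | 7 10 11 12 9 6 | 7 8 11 12 9 6.
That gives 3 routes.

3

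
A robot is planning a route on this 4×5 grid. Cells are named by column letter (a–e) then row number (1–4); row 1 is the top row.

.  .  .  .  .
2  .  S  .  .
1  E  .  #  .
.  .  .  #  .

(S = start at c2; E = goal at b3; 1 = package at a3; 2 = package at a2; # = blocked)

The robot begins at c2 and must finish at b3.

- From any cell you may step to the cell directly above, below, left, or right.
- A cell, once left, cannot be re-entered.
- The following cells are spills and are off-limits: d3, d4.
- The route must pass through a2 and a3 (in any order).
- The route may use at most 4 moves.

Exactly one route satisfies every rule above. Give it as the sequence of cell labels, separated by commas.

The 4-move cap with required stops at a2, a3 leaves no slack for detours.
Route from c2: left 2 to a2, down 1 to a3, right 1 to b3 — 4 moves in all.
Check: all required cells visited; 4 ≤ 4 moves.

c2, b2, a2, a3, b3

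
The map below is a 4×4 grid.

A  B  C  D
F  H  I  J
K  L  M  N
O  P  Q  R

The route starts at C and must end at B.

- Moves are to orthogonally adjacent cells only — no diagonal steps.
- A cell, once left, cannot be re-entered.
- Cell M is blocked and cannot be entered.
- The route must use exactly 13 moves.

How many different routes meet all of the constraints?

Need simple routes of exactly 13 moves from C to B (Manhattan distance 1, so 6 moves are spent on a detour and 6 undoing it).
Enumerating: C I J N R Q P O K L H F A B | C D J N R Q P O K L H F A B.
That gives 2 routes.

2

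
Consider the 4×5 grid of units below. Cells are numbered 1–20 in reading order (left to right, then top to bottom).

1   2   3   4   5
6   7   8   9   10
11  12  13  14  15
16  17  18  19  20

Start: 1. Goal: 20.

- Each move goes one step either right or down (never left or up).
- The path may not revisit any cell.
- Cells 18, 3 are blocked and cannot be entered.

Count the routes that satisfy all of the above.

A right/down-only route from 1 to 20 makes exactly 3 down-moves and 4 right-moves in some order.
With no other constraints that would be C(7,3) = 35 routes.
Subtract routes through each blocked cell (inclusion–exclusion for overlaps): − through 3: 10 − through 18: 10 + through 3&18: 1 → 16.
That gives 16 routes.

16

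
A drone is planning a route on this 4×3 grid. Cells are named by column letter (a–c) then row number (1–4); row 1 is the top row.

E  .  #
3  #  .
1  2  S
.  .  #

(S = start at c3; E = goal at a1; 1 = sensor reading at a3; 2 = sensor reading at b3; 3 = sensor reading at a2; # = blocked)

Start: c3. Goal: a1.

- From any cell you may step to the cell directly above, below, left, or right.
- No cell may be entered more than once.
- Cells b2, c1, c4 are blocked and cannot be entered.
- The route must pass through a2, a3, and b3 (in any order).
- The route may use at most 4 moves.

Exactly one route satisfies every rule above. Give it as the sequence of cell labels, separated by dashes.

c3 - b3 - a3 - a2 - a1

The budget equals the shortest possible length, so every move has to be on a shortest route through the required cells.
Route from c3: left 2 to a3, up 2 to a1 — 4 moves in all.
Check: all required cells visited; 4 ≤ 4 moves.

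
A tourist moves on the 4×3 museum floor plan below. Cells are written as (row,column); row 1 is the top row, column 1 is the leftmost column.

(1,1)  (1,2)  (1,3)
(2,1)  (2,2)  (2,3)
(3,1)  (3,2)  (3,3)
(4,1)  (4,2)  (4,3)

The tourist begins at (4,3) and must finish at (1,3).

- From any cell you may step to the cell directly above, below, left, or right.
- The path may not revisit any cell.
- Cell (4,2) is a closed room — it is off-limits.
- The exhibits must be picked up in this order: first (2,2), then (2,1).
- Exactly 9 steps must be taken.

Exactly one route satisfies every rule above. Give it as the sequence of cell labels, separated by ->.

(4,3) -> (3,3) -> (2,3) -> (2,2) -> (3,2) -> (3,1) -> (2,1) -> (1,1) -> (1,2) -> (1,3)

The waypoints must appear in the order (2,2), (2,1), with no cell reused.
Route from (4,3): 2× up (reaching (2,3)), left to (2,2), down to (3,2), left to (3,1), 2× up (reaching (1,1)), 2× right (reaching (1,3)) — 9 moves in all.
Check: order respected ((2,2) at step 3, (2,1) at step 6); 9 moves as required.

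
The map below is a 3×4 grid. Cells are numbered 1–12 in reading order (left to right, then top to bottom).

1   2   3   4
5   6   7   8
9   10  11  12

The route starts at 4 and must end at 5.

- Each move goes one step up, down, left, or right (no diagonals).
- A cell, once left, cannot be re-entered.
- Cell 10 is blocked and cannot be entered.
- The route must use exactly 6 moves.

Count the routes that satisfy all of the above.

5

Need simple routes of exactly 6 moves from 4 to 5 (Manhattan distance 4, so 1 moves are spent on a detour and 1 undoing it).
Enumerating: 4 8 12 11 7 6 5 | 4 8 7 3 2 6 5 | 4 8 7 3 2 1 5 | 4 8 7 6 2 1 5 | 4 3 7 6 2 1 5.
That gives 5 routes.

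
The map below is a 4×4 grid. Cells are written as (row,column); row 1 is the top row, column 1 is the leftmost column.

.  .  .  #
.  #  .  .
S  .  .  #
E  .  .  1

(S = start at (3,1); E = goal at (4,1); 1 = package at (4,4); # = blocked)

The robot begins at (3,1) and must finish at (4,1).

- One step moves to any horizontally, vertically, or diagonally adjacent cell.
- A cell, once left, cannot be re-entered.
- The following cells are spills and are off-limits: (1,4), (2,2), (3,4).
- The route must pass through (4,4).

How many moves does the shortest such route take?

6

Any route passes through (4,4) somewhere between (3,1) and (4,1). Summing Chebyshev distances along the two legs ((3,1) → (4,4) → (4,1)) gives a lower bound of 3 + 3 = 6 moves.
A route of 6 moves achieves this: (3,1) → (3,2) → (3,3) → (4,4) → (4,3) → (4,2) → (4,1).
Since 6 matches the lower bound, it is optimal.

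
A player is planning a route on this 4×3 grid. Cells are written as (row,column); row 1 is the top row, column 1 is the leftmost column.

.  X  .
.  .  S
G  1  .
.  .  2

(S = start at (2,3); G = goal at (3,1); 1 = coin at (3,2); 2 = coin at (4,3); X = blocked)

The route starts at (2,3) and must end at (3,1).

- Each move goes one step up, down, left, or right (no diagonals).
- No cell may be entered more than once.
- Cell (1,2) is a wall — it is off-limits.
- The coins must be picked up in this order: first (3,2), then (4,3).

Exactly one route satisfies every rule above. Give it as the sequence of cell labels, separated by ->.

(2,3) -> (2,2) -> (3,2) -> (3,3) -> (4,3) -> (4,2) -> (4,1) -> (3,1)

The waypoints must appear in the order (3,2), (4,3), with no cell reused.
Route from (2,3): left to (2,2), down to (3,2), right to (3,3), down to (4,3), 2× left (reaching (4,1)), up to (3,1) — 7 moves in all.
Check: order respected (1 at step 2, 2 at step 4).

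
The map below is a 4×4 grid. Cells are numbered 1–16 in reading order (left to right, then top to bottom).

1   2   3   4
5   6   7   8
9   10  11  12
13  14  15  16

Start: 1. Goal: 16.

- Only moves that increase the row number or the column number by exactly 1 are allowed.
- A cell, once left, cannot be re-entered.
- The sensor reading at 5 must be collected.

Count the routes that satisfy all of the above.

10

A right/down-only route from 1 to 16 makes exactly 3 down-moves and 3 right-moves in some order.
With no other constraints that would be C(6,3) = 20 routes.
Split at 5 and multiply the segment counts: 1→5: 1; 5→16: 10; product = 10.
That gives 10 routes.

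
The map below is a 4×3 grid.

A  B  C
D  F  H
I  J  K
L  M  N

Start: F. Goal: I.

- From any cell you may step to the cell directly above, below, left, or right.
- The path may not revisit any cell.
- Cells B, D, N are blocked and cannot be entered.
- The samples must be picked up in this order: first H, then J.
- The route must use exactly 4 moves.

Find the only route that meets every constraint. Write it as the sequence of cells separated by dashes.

F - H - K - J - I

The waypoints must appear in the order H, J, with no cell reused.
Route from F: right 1 to H, down 1 to K, left 2 to I — 4 moves in all.
Check: order respected (H at step 1, J at step 3); 4 moves as required.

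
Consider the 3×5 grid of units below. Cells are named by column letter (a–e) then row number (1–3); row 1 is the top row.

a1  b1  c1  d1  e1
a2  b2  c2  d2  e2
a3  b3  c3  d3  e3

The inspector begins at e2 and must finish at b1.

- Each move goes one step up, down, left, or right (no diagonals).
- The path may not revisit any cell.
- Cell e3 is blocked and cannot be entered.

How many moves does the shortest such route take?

The Manhattan distance from e2 to b1 is |2−1| + |5−2| = 4, so at least 4 moves are needed.
A route of 4 moves achieves this: e2 → e1 → d1 → c1 → b1.
Since 4 matches the lower bound, it is optimal.

4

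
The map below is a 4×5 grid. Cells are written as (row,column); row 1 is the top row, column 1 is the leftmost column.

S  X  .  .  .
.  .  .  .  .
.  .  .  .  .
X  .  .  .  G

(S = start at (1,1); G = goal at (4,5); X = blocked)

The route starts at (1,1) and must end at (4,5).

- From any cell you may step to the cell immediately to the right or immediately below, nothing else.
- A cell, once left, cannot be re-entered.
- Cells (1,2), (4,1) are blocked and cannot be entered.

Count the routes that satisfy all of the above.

A right/down-only route from (1,1) to (4,5) makes exactly 3 down-moves and 4 right-moves in some order.
With no other constraints that would be C(7,3) = 35 routes.
Subtract routes through each blocked cell (inclusion–exclusion for overlaps): − through (1,2): 20 − through (4,1): 1 → 14.
That gives 14 routes.

14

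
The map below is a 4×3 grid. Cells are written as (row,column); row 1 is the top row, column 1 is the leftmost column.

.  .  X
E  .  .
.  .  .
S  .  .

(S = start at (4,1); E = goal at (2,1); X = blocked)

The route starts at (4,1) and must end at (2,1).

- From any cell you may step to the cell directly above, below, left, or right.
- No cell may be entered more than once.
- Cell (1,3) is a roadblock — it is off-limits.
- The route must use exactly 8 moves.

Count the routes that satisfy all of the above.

6

Need simple routes of exactly 8 moves from (4,1) to (2,1) (Manhattan distance 2, so 3 moves are spent on a detour and 3 undoing it).
Enumerating: (4,1) (3,1) (3,2) (4,2) (4,3) (3,3) (2,3) (2,2) (2,1) | (4,1) (3,1) (3,2) (3,3) (2,3) (2,2) (1,2) (1,1) (2,1) | (4,1) (4,2) (3,2) (3,3) (2,3) (2,2) (1,2) (1,1) (2,1) | (4,1) (4,2) (4,3) (3,3) (2,3) (2,2) (1,2) (1,1) (2,1) | (4,1) (4,2) (4,3) (3,3) (2,3) (2,2) (3,2) (3,1) (2,1) | (4,1) (4,2) (4,3) (3,3) (3,2) (2,2) (1,2) (1,1) (2,1).
That gives 6 routes.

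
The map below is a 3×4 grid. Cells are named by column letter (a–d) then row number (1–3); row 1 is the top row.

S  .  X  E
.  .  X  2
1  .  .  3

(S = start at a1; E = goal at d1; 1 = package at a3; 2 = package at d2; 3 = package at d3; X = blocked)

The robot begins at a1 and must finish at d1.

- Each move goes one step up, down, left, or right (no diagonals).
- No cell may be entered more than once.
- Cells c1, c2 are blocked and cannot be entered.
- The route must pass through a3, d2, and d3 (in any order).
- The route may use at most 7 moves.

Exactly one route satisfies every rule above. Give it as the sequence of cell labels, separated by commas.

a1, a2, a3, b3, c3, d3, d2, d1

Any route must reach a3, d2, and d3 and still end at d1 within 7 moves, so the order of the required stops is forced.
Route from a1: down 2 to a3, right 3 to d3, up 2 to d1 — 7 moves in all.
Check: all required cells visited; 7 ≤ 7 moves.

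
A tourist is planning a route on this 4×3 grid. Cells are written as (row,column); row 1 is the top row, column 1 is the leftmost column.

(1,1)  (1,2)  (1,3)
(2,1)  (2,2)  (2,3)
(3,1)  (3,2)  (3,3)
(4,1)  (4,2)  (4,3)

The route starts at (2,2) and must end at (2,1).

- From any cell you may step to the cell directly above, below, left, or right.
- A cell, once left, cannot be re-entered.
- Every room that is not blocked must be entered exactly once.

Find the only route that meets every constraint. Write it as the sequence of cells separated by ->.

(2,2) -> (3,2) -> (3,1) -> (4,1) -> (4,2) -> (4,3) -> (3,3) -> (2,3) -> (1,3) -> (1,2) -> (1,1) -> (2,1)

Need to visit all 12 open cells exactly once, starting at (2,2) and ending at (2,1).
Cell (4,3) has only two open neighbours ((3,3) and (4,2)), so the path must pass straight through it: one of those is the cell it's entered from and the other is where it exits.
Route from (2,2): down 1 to (3,2), left 1 to (3,1), down 1 to (4,1), right 2 to (4,3), up 3 to (1,3), left 2 to (1,1), down 1 to (2,1) — 11 moves in all.
Check: all 12 open cells covered.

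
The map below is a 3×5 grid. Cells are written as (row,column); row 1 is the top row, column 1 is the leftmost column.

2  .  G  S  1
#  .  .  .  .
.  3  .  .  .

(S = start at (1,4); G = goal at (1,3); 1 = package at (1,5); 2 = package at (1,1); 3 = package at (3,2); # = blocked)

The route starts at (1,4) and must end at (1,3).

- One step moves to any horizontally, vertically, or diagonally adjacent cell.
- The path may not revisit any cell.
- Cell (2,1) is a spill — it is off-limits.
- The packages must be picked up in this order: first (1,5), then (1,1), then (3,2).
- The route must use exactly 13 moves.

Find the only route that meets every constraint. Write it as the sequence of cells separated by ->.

The waypoints must appear in the order (1,5), (1,1), (3,2), with no cell reused.
Route from (1,4): right to (1,5), 2× down (reaching (3,5)), left to (3,4), 2× up-left (reaching (1,2)), left to (1,1), down-right to (2,2), down-left to (3,1), 2× right (reaching (3,3)), up-right to (2,4), up-left to (1,3) — 13 moves in all.
Check: order respected (1 at step 1, 2 at step 7, 3 at step 10); 13 moves as required.

(1,4) -> (1,5) -> (2,5) -> (3,5) -> (3,4) -> (2,3) -> (1,2) -> (1,1) -> (2,2) -> (3,1) -> (3,2) -> (3,3) -> (2,4) -> (1,3)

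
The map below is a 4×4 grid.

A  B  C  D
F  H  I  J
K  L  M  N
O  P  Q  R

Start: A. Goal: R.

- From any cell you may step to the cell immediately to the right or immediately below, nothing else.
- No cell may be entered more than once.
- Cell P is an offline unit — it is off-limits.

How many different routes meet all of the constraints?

16

A right/down-only route from A to R makes exactly 3 down-moves and 3 right-moves in some order.
With no other constraints that would be C(6,3) = 20 routes.
Subtract routes through each blocked cell (inclusion–exclusion for overlaps): − through P: 4 → 16.
That gives 16 routes.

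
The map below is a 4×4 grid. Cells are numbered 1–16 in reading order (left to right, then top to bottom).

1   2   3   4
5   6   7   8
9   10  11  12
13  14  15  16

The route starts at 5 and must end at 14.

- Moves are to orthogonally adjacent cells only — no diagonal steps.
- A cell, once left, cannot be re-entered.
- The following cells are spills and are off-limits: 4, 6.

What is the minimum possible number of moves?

The Manhattan distance from 5 to 14 is |2−4| + |1−2| = 3, so at least 3 moves are needed.
A route of 3 moves achieves this: 5 → 9 → 13 → 14.
Since 3 matches the lower bound, it is optimal.

3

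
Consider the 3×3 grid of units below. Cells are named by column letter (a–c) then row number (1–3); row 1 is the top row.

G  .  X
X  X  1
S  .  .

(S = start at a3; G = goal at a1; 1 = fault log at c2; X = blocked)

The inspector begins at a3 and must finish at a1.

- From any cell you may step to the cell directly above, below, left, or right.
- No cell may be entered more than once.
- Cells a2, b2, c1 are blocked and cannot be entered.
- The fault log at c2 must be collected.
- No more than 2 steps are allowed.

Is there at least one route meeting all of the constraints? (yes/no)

The blocked cells wall a1 off from a3 completely — no sequence of moves reaches it at all, so no route can satisfy the rules.

no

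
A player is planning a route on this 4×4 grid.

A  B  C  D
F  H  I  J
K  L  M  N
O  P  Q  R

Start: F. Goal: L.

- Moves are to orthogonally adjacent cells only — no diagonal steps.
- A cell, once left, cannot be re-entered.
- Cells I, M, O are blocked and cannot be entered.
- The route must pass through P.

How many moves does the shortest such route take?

10

Any route passes through P somewhere between F and L. Summing Manhattan distances along the two legs (F → P → L) gives a lower bound of 3 + 1 = 4 moves.
The shortest route satisfying every rule uses 10 moves: F → A → B → C → D → J → N → R → Q → P → L.
The no-revisit rule (legs can't share cells) pushes the minimum above the 4-move bound; an exhaustive check rules out every length from 4 to 9 (on a 4-connected grid the length of any start-to-goal walk has the same parity as the Manhattan bound, so only lengths 4, 6, 8, … need checking), leaving 10 as the minimum.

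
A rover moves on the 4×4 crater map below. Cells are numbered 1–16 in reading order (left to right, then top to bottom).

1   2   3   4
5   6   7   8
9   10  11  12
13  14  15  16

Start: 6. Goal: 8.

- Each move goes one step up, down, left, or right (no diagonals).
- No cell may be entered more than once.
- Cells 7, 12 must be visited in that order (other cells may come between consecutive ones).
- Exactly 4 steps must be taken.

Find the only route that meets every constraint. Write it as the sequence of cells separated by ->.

The waypoints must appear in the order 7, 12, with no cell reused.
Route from 6: right 1 to 7, down 1 to 11, right 1 to 12, up 1 to 8 — 4 moves in all.
Check: order respected (7 at step 1, 12 at step 3); 4 moves as required.

6 -> 7 -> 11 -> 12 -> 8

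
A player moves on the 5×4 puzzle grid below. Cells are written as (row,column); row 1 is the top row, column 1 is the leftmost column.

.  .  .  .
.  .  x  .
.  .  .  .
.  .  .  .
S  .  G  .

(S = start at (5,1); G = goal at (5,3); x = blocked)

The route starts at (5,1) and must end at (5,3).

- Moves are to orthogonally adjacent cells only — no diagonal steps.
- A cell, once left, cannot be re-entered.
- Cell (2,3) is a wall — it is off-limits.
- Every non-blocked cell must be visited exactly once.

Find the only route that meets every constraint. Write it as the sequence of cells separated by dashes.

(5,1) - (5,2) - (4,2) - (4,1) - (3,1) - (3,2) - (2,2) - (2,1) - (1,1) - (1,2) - (1,3) - (1,4) - (2,4) - (3,4) - (3,3) - (4,3) - (4,4) - (5,4) - (5,3)

Need to visit all 19 open cells exactly once, starting at (5,1) and ending at (5,3).
Cell (1,1) has only two open neighbours ((2,1) and (1,2)), so the path must pass straight through it: one of those is the cell it's entered from and the other is where it exits.
Route from (5,1): right to (5,2), up to (4,2), left to (4,1), up to (3,1), right to (3,2), up to (2,2), left to (2,1), up to (1,1), 3× right (reaching (1,4)), 2× down (reaching (3,4)), left to (3,3), down to (4,3), right to (4,4), down to (5,4), left to (5,3) — 18 moves in all.
Check: all 19 open cells covered.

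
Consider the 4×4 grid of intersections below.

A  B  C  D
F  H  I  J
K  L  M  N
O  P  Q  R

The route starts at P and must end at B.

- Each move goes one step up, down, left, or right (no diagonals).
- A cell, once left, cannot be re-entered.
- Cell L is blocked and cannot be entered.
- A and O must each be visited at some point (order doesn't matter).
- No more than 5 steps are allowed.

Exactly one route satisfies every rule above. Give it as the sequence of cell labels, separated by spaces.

P O K F A B

Any route must reach A and O and still end at B within 5 moves, so the order of the required stops is forced.
Route from P: left 1 to O, up 3 to A, right 1 to B — 5 moves in all.
Check: all required cells visited; 5 ≤ 5 moves.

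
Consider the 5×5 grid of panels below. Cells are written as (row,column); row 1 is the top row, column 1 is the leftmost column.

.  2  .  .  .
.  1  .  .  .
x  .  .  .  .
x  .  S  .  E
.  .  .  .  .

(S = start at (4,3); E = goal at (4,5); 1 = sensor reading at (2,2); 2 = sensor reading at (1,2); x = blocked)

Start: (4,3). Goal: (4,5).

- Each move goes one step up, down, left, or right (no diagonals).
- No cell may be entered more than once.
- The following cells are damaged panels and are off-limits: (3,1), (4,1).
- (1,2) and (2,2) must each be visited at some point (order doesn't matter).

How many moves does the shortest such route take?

10

Any route passes through (1,2) and (2,2) in some order between (4,3) and (4,5). Summing Manhattan distances along each leg and taking the cheapest ordering ((4,3) → (2,2) → (1,2) → (4,5)) gives a lower bound of 3 + 1 + 6 = 10 moves.
A route of 10 moves achieves this: (4,3) → (3,3) → (2,3) → (2,2) → (1,2) → (1,3) → (1,4) → (2,4) → (3,4) → (4,4) → (4,5).
Since 10 matches the lower bound, it is optimal.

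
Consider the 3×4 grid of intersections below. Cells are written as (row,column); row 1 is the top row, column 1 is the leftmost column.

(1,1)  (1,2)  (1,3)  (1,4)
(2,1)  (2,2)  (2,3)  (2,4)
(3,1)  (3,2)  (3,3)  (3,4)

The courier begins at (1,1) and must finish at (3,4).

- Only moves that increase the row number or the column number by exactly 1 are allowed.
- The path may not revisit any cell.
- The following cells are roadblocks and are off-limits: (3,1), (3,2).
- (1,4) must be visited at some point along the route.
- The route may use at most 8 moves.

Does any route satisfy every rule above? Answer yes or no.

yes

One route that works: (1,1) → (1,2) → (1,3) → (1,4) → (2,4) → (3,4).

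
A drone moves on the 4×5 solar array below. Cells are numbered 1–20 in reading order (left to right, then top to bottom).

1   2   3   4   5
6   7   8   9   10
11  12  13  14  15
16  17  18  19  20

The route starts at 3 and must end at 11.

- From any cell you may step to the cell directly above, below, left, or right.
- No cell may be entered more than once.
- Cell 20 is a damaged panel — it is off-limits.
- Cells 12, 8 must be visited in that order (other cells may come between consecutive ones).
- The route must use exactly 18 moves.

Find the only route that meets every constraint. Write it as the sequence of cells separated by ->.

The waypoints must appear in the order 12, 8, with no cell reused.
Route from 3: left 2 to 1, down 1 to 6, right 1 to 7, down 1 to 12, right 1 to 13, up 1 to 8, right 1 to 9, up 1 to 4, right 1 to 5, down 2 to 15, left 1 to 14, down 1 to 19, left 3 to 16, up 1 to 11 — 18 moves in all.
Check: order respected (12 at step 5, 8 at step 7); 18 moves as required.

3 -> 2 -> 1 -> 6 -> 7 -> 12 -> 13 -> 8 -> 9 -> 4 -> 5 -> 10 -> 15 -> 14 -> 19 -> 18 -> 17 -> 16 -> 11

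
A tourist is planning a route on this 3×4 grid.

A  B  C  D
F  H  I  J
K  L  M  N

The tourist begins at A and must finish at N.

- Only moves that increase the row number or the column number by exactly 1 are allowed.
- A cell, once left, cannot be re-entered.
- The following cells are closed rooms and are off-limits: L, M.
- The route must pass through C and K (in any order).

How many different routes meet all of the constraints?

A right/down-only route from A to N makes exactly 2 down-moves and 3 right-moves in some order.
With no other constraints that would be C(5,2) = 10 routes.
K is below but to the left of C: going C → K would need a leftward move and K → C an upward move, so no right/down-only route can visit both required cells.
No route satisfies every constraint, so the count is 0.

0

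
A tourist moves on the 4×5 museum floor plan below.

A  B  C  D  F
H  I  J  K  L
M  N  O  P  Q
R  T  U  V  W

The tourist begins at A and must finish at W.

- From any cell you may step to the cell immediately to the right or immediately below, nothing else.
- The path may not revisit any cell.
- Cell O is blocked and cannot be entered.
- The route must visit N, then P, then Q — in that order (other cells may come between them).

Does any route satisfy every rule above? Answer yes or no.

no

Every right/down route from N to P runs into a blocked cell, so that leg cannot be completed.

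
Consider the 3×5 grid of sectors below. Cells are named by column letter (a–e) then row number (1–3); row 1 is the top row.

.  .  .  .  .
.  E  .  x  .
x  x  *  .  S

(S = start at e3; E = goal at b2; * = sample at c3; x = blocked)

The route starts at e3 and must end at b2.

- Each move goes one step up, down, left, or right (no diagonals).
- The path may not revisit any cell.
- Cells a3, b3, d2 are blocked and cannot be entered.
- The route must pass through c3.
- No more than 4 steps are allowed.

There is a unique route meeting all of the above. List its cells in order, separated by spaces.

e3 d3 c3 c2 b2

The 4-move cap with required stops at c3 leaves no slack for detours.
Route from e3: left 2 to c3, up 1 to c2, left 1 to b2 — 4 moves in all.
Check: all required cells visited; 4 ≤ 4 moves.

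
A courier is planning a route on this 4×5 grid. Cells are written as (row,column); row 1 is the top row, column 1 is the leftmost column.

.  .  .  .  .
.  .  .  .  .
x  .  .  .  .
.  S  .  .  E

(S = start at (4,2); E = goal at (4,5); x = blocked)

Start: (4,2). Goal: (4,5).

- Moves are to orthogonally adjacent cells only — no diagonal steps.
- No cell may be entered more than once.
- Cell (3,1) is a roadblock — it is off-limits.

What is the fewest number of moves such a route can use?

3

The Manhattan distance from (4,2) to (4,5) is |4−4| + |2−5| = 3, so at least 3 moves are needed.
A route of 3 moves achieves this: (4,2) → (4,3) → (4,4) → (4,5).
Since 3 matches the lower bound, it is optimal.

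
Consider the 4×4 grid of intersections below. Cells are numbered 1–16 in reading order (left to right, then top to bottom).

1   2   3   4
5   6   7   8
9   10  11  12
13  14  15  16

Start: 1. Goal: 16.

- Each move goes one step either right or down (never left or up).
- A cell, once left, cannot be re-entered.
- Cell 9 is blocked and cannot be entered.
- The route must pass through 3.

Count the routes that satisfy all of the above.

A right/down-only route from 1 to 16 makes exactly 3 down-moves and 3 right-moves in some order.
With no other constraints that would be C(6,3) = 20 routes.
Split at 3 and multiply the segment counts (each segment already excludes blocked cells): 1→3: 1; 3→16: 4; product = 4.
That gives 4 routes.

4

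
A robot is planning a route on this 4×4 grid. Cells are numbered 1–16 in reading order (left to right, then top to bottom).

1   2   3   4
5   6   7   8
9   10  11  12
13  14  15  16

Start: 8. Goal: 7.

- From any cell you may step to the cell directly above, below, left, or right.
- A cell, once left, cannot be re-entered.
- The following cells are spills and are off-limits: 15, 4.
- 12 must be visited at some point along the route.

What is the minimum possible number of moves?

Any route passes through 12 somewhere between 8 and 7. Summing Manhattan distances along the two legs (8 → 12 → 7) gives a lower bound of 1 + 2 = 3 moves.
A route of 3 moves achieves this: 8 → 12 → 11 → 7.
Since 3 matches the lower bound, it is optimal.

3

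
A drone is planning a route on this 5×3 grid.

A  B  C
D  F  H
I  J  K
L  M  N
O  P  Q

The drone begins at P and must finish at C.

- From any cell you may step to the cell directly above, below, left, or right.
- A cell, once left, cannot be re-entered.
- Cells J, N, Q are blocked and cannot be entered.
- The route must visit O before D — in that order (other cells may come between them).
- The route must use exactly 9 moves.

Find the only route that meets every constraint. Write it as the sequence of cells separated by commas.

P, O, L, I, D, A, B, F, H, C

The waypoints must appear in the order O, D, with no cell reused.
Route from P: left 1 to O, up 4 to A, right 1 to B, down 1 to F, right 1 to H, up 1 to C — 9 moves in all.
Check: order respected (O at step 1, D at step 4); 9 moves as required.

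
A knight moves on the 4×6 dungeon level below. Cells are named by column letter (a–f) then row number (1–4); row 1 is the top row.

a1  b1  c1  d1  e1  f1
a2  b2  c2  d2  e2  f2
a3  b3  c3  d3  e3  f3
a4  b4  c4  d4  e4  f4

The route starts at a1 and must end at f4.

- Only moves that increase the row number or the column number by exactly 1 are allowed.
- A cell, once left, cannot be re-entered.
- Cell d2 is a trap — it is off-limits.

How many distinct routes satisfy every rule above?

A right/down-only route from a1 to f4 makes exactly 3 down-moves and 5 right-moves in some order.
With no other constraints that would be C(8,3) = 56 routes.
Subtract routes through each blocked cell (inclusion–exclusion for overlaps): − through d2: 24 → 32.
That gives 32 routes.

32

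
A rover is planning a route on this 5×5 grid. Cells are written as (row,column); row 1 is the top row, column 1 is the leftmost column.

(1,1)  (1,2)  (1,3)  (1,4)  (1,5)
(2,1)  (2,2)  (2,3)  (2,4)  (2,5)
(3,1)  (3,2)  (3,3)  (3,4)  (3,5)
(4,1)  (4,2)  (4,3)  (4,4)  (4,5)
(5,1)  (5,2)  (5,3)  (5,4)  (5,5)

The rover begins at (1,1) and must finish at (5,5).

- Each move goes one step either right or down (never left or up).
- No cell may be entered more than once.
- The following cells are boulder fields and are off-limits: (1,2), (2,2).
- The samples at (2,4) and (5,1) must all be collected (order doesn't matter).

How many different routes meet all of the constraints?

0

A right/down-only route from (1,1) to (5,5) makes exactly 4 down-moves and 4 right-moves in some order.
With no other constraints that would be C(8,4) = 70 routes.
(5,1) is below but to the left of (2,4): going (2,4) → (5,1) would need a leftward move and (5,1) → (2,4) an upward move, so no right/down-only route can visit both required cells.
No route satisfies every constraint, so the count is 0.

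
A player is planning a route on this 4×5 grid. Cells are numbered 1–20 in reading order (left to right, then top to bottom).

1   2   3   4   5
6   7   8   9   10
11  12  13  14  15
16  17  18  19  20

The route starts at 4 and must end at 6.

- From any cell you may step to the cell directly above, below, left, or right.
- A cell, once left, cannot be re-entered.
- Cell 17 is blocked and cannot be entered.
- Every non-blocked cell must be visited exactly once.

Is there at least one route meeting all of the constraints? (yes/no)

no

Cell 16 has only one open neighbour but is neither the start nor the goal, so a Hamiltonian route would have to both enter and leave it through the same neighbour — impossible without revisiting.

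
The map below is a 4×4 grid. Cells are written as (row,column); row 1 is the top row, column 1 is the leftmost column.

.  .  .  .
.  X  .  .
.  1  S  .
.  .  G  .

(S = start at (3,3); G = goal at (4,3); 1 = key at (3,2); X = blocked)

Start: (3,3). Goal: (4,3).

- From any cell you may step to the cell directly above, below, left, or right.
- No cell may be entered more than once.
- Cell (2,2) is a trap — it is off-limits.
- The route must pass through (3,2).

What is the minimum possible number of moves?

Any route passes through (3,2) somewhere between (3,3) and (4,3). Summing Manhattan distances along the two legs ((3,3) → (3,2) → (4,3)) gives a lower bound of 1 + 2 = 3 moves.
A route of 3 moves achieves this: (3,3) → (3,2) → (4,2) → (4,3).
Since 3 matches the lower bound, it is optimal.

3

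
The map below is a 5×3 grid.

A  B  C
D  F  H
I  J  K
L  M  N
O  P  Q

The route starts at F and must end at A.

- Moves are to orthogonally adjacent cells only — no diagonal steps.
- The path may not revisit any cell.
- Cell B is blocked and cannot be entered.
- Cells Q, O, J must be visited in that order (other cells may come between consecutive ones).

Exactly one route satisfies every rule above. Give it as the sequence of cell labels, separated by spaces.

The waypoints must appear in the order Q, O, J, with no cell reused.
Route from F: right to H, 3× down (reaching Q), 2× left (reaching O), up to L, right to M, up to J, left to I, 2× up (reaching A) — 12 moves in all.
Check: order respected (Q at step 4, O at step 6, J at step 9).

F H K N Q P O L M J I D A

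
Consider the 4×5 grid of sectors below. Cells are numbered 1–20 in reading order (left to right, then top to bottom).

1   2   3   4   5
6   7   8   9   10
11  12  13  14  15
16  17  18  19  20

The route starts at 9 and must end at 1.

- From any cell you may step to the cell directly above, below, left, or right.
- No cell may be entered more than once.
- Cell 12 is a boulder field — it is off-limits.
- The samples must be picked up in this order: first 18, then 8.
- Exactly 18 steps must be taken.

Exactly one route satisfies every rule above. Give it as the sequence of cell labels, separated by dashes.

9 - 4 - 5 - 10 - 15 - 20 - 19 - 14 - 13 - 18 - 17 - 16 - 11 - 6 - 7 - 8 - 3 - 2 - 1

The waypoints must appear in the order 18, 8, with no cell reused.
Route from 9: up to 4, right to 5, 3× down (reaching 20), left to 19, up to 14, left to 13, down to 18, 2× left (reaching 16), 2× up (reaching 6), 2× right (reaching 8), up to 3, 2× left (reaching 1) — 18 moves in all.
Check: order respected (18 at step 9, 8 at step 15); 18 moves as required.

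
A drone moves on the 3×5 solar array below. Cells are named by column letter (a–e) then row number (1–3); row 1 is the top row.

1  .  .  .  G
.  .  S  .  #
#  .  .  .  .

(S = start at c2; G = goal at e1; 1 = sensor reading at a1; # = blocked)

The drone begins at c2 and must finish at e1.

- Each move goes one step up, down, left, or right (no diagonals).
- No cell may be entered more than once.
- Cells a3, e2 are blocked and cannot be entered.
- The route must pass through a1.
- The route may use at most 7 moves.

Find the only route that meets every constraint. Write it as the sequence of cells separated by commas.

The 7-move cap with required stops at a1 leaves no slack for detours.
Route from c2: 2× left (reaching a2), up to a1, 4× right (reaching e1) — 7 moves in all.
Check: all required cells visited; 7 ≤ 7 moves.

c2, b2, a2, a1, b1, c1, d1, e1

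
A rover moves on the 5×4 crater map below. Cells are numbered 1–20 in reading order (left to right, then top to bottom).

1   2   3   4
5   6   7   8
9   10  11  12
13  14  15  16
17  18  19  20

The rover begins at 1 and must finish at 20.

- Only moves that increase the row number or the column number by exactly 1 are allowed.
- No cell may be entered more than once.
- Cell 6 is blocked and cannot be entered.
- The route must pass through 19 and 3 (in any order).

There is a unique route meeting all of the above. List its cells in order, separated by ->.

Moves only go right or down, so the column and row indices never decrease.
Route from 1: 2× right (reaching 3), 4× down (reaching 19), right to 20 — 7 moves in all.
Check: all required cells visited.

1 -> 2 -> 3 -> 7 -> 11 -> 15 -> 19 -> 20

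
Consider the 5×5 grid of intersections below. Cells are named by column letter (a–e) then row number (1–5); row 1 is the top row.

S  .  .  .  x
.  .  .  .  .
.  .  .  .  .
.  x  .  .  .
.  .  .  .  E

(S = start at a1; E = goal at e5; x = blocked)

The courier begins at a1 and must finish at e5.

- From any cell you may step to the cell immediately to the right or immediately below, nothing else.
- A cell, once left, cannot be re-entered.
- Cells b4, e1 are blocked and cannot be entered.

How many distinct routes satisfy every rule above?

53

A right/down-only route from a1 to e5 makes exactly 4 down-moves and 4 right-moves in some order.
With no other constraints that would be C(8,4) = 70 routes.
Subtract routes through each blocked cell (inclusion–exclusion for overlaps): − through e1: 1 − through b4: 16 → 53.
That gives 53 routes.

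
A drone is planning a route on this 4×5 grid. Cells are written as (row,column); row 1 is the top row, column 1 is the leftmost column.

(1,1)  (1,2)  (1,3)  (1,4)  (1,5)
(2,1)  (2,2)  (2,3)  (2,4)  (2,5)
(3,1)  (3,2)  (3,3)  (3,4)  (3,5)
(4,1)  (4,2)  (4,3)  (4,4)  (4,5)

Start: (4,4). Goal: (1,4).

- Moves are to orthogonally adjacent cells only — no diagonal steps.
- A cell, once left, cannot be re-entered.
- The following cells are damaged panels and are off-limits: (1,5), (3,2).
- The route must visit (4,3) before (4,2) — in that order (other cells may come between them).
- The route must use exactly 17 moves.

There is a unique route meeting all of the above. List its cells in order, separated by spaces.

The waypoints must appear in the order (4,3), (4,2), with no cell reused.
Route from (4,4): right to (4,5), 2× up (reaching (2,5)), left to (2,4), down to (3,4), left to (3,3), down to (4,3), 2× left (reaching (4,1)), 3× up (reaching (1,1)), right to (1,2), down to (2,2), right to (2,3), up to (1,3), right to (1,4) — 17 moves in all.
Check: order respected ((4,3) at step 7, (4,2) at step 8); 17 moves as required.

(4,4) (4,5) (3,5) (2,5) (2,4) (3,4) (3,3) (4,3) (4,2) (4,1) (3,1) (2,1) (1,1) (1,2) (2,2) (2,3) (1,3) (1,4)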